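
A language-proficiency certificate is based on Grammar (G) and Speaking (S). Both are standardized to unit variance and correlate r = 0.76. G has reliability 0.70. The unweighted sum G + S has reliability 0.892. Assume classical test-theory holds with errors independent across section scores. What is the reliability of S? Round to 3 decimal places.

Var(G+S) = 2 + 2·0.76 = 3.520.
True-score variance = ρ_G + ρ_S + 2·0.76, so 0.892 = (0.70 + ρ_S + 1.52) / 3.520.
ρ_S = 0.892·3.520 − 0.70 − 1.52 = 0.920.

0.920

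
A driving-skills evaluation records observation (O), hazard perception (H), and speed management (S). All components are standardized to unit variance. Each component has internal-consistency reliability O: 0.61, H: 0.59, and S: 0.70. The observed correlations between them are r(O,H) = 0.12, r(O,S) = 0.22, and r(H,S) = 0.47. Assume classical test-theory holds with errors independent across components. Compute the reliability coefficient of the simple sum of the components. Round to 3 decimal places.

Var(O+H+S) = 3 + 2·[0.12 + 0.22 + 0.47] = 3 + 1.62 = 4.62.
With uncorrelated errors the cross-covariances are all true-score covariance, so they carry over unchanged; only the diagonal terms shrink to ρᵢσᵢ².
True-score variance = [0.61 + 0.59 + 0.70] + 1.62 = 1.9 + 1.62 = 3.52.
Reliability = 3.52 / 4.62 = 0.762.

0.762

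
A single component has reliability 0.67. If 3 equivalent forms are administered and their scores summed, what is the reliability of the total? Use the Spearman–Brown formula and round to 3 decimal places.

ρ_k = kρ / (1 + (k−1)ρ) = 3·0.67 / (1 + 2·0.67) = 2.010 / 2.340 = 0.859.

0.859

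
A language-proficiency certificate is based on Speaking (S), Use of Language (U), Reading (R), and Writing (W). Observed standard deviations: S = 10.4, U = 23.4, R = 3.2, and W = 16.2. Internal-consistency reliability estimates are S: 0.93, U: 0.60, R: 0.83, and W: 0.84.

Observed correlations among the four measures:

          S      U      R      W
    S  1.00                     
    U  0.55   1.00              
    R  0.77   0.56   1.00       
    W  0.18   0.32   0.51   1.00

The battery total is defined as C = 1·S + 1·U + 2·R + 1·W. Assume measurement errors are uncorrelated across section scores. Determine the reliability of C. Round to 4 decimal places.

Var(C) = 10.4² + 23.4² + 2²·3.2² + 16.2² + 2·[10.4·23.4·0.55 + 2·10.4·3.2·0.77 + 10.4·16.2·0.18 + 2·23.4·3.2·0.56 + 23.4·16.2·0.32 + 2·3.2·16.2·0.51] = 959.12 + 946.947 = 1906.07.
With uncorrelated errors the cross-covariances are all true-score covariance, so they carry over unchanged; only the diagonal terms shrink to ρᵢσᵢ².
True-score variance = [10.4²·0.93 + 23.4²·0.60 + 2²·3.2²·0.83 + 16.2²·0.84] + 946.947 = 683.571 + 946.947 = 1630.52.
Reliability = 1630.52 / 1906.07 = 0.8554.

0.8554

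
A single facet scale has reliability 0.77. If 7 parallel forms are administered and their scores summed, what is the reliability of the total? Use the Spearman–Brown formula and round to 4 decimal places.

ρ_k = kρ / (1 + (k−1)ρ) = 7·0.77 / (1 + 6·0.77) = 5.390 / 5.620 = 0.9591.

0.9591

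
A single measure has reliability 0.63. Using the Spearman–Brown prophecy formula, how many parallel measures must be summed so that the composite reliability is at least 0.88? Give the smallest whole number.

k ≥ ρ*(1−ρ₁)/(ρ₁(1−ρ*)) = 0.88·0.37 / (0.63·0.12) = 4.307.
Smallest integer k = 5.

5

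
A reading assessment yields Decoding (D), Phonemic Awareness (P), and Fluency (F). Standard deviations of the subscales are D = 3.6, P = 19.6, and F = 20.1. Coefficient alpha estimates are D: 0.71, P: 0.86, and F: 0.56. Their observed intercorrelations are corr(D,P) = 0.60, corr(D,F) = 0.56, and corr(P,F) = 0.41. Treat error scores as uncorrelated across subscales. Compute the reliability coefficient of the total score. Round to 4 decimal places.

Var(D+P+F) = 3.6² + 19.6² + 20.1² + 2·[3.6·19.6·0.60 + 3.6·20.1·0.56 + 19.6·20.1·0.41] = 801.13 + 488.762 = 1289.89.
Under uncorrelated errors the observed covariances equal the true-score covariances, so only the own-variance terms attenuate.
True-score variance = [3.6²·0.71 + 19.6²·0.86 + 20.1²·0.56] + 488.762 = 565.825 + 488.762 = 1054.59.
Reliability = 1054.59 / 1289.89 = 0.8176.

0.8176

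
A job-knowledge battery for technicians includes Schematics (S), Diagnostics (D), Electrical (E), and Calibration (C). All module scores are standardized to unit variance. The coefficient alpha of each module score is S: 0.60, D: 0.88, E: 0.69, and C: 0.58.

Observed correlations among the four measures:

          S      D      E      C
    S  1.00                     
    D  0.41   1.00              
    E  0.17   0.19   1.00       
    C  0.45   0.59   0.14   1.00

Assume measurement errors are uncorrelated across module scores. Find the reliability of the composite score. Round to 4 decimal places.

Var(S+D+E+C) = 4 + 2·[0.41 + 0.17 + 0.45 + 0.19 + 0.59 + 0.14] = 4 + 3.9 = 7.9.
Under uncorrelated errors the observed covariances equal the true-score covariances, so only the own-variance terms attenuate.
True-score variance = [0.60 + 0.88 + 0.69 + 0.58] + 3.9 = 2.75 + 3.9 = 6.65.
Reliability = 6.65 / 7.9 = 0.8418.

0.8418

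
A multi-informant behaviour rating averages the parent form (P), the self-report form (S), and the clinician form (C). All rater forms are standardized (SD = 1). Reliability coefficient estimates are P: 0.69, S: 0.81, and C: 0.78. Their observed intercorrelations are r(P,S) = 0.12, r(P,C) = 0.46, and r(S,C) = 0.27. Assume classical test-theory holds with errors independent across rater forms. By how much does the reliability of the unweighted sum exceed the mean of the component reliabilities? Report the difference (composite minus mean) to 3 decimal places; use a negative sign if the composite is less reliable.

Var(sum) = 3 + 1.7 = 4.7; true-score variance = 2.28 + 1.7 = 3.98; composite reliability = 0.8468.
Mean component reliability = 0.7600.
Difference = 0.8468 − 0.7600 = 0.087.

0.087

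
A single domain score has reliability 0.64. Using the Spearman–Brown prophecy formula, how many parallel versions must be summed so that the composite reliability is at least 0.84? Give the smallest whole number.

3

k ≥ ρ*(1−ρ₁)/(ρ₁(1−ρ*)) = 0.84·0.36 / (0.64·0.16) = 2.953.
Smallest integer k = 3.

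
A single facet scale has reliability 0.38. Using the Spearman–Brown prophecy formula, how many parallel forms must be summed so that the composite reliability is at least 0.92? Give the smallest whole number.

k ≥ ρ*(1−ρ₁)/(ρ₁(1−ρ*)) = 0.92·0.62 / (0.38·0.08) = 18.763.
Smallest integer k = 19.

19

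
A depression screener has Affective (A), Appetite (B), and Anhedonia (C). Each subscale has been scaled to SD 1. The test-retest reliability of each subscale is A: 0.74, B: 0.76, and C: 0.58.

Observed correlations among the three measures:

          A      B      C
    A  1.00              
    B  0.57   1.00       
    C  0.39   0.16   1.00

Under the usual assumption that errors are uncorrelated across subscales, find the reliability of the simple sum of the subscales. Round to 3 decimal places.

Var(A+B+C) = 3 + 2·[0.57 + 0.39 + 0.16] = 3 + 2.24 = 5.24.
Under uncorrelated errors the observed covariances equal the true-score covariances, so only the own-variance terms attenuate.
True-score variance = [0.74 + 0.76 + 0.58] + 2.24 = 2.08 + 2.24 = 4.32.
Reliability = 4.32 / 5.24 = 0.824.

0.824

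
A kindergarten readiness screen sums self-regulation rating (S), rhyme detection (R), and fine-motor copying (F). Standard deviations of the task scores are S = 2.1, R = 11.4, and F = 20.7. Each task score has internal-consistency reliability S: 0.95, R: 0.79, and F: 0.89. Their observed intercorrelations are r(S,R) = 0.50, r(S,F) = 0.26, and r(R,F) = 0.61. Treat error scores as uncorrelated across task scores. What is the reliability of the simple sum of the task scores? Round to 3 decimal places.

Var(S+R+F) = 2.1² + 11.4² + 20.7² + 2·[2.1·11.4·0.50 + 2.1·20.7·0.26 + 11.4·20.7·0.61] = 562.86 + 334.44 = 897.3.
Under uncorrelated errors the observed covariances equal the true-score covariances, so only the own-variance terms attenuate.
True-score variance = [2.1²·0.95 + 11.4²·0.79 + 20.7²·0.89] + 334.44 = 488.214 + 334.44 = 822.654.
Reliability = 822.654 / 897.3 = 0.917.

0.917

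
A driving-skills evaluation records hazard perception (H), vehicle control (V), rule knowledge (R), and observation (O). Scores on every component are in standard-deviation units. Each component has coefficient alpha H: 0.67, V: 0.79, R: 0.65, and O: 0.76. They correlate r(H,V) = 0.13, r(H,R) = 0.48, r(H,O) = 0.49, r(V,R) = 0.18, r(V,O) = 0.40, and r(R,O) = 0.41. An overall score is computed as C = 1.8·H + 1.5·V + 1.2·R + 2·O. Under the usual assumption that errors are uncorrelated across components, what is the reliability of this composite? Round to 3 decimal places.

0.865

Var(C) = 1.8² + 1.5² + 1.2² + 2² + 2·[2.7·0.13 + 2.16·0.48 + 3.6·0.49 + 1.8·0.18 + 3·0.40 + 2.4·0.41] = 10.93 + 11.3196 = 22.2496.
Under uncorrelated errors the observed covariances equal the true-score covariances, so only the own-variance terms attenuate.
True-score variance = [1.8²·0.67 + 1.5²·0.79 + 1.2²·0.65 + 2²·0.76] + 11.3196 = 7.9243 + 11.3196 = 19.2439.
Reliability = 19.2439 / 22.2496 = 0.865.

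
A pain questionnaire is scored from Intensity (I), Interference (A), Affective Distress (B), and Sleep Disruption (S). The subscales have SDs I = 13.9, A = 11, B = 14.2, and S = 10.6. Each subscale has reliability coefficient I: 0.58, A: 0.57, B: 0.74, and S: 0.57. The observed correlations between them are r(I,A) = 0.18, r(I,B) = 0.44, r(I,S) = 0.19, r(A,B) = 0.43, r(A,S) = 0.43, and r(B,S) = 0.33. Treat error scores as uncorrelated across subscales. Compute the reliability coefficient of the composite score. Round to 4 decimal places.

0.8124

Var(I+A+B+S) = 13.9² + 11² + 14.2² + 10.6² + 2·[13.9·11·0.18 + 13.9·14.2·0.44 + 13.9·10.6·0.19 + 11·14.2·0.43 + 11·10.6·0.43 + 14.2·10.6·0.33] = 628.21 + 618.679 = 1246.89.
Because errors are independent across components, Cov(Tᵢ,Tⱼ) = Cov(Xᵢ,Xⱼ); the off-diagonal part of the true-score variance is the same as above.
True-score variance = [13.9²·0.58 + 11²·0.57 + 14.2²·0.74 + 10.6²·0.57] + 618.679 = 394.291 + 618.679 = 1012.97.
Reliability = 1012.97 / 1246.89 = 0.8124.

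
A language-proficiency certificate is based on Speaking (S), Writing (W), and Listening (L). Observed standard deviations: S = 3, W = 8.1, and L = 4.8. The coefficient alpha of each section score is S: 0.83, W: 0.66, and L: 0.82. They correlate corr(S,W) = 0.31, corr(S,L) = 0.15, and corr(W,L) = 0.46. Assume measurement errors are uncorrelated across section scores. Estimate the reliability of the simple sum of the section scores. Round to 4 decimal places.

Var(S+W+L) = 3² + 8.1² + 4.8² + 2·[3·8.1·0.31 + 3·4.8·0.15 + 8.1·4.8·0.46] = 97.65 + 55.1556 = 152.806.
Because errors are independent across components, Cov(Tᵢ,Tⱼ) = Cov(Xᵢ,Xⱼ); the off-diagonal part of the true-score variance is the same as above.
True-score variance = [3²·0.83 + 8.1²·0.66 + 4.8²·0.82] + 55.1556 = 69.6654 + 55.1556 = 124.821.
Reliability = 124.821 / 152.806 = 0.8169.

0.8169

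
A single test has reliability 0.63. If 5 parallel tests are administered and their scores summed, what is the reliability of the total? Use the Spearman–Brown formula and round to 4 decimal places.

0.8949

ρ_k = kρ / (1 + (k−1)ρ) = 5·0.63 / (1 + 4·0.63) = 3.150 / 3.520 = 0.8949.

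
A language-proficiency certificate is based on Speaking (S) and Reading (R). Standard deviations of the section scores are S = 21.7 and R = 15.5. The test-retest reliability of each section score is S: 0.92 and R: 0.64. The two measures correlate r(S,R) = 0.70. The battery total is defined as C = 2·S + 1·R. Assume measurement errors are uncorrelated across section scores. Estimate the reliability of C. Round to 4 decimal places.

Var(C) = 2²·21.7² + 15.5² + 2·[2·21.7·15.5·0.70] = 2123.81 + 941.78 = 3065.59.
With uncorrelated errors the cross-covariances are all true-score covariance, so they carry over unchanged; only the diagonal terms shrink to ρᵢσᵢ².
True-score variance = [2²·21.7²·0.92 + 15.5²·0.64] + 941.78 = 1886.64 + 941.78 = 2828.42.
Reliability = 2828.42 / 3065.59 = 0.9226.

0.9226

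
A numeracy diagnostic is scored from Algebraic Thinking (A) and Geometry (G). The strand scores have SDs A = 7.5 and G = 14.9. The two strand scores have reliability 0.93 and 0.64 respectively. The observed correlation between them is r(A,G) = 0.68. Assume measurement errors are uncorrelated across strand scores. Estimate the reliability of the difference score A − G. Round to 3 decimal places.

0.336

Var(A−G) = 7.5² + 14.9² − 2·7.5·14.9·0.68 = 278.26 − 151.98 = 126.28.
Under uncorrelated errors the observed covariances equal the true-score covariances, so only the own-variance terms attenuate.
True-score variance = [7.5²·0.93 + 14.9²·0.64] − 151.98 = 194.399 − 151.98 = 42.4189.
Reliability = 42.4189 / 126.28 = 0.336.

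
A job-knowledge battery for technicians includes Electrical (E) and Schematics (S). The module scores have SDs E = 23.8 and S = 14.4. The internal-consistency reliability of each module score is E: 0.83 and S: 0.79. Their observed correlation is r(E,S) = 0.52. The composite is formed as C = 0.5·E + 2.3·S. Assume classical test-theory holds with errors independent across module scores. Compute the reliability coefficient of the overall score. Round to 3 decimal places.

0.846

Var(C) = 0.5²·23.8² + 2.3²·14.4² + 2·[1.15·23.8·14.4·0.52] = 1238.54 + 409.893 = 1648.44.
Because errors are independent across components, Cov(Tᵢ,Tⱼ) = Cov(Xᵢ,Xⱼ); the off-diagonal part of the true-score variance is the same as above.
True-score variance = [0.5²·23.8²·0.83 + 2.3²·14.4²·0.79] + 409.893 = 984.114 + 409.893 = 1394.01.
Reliability = 1394.01 / 1648.44 = 0.846.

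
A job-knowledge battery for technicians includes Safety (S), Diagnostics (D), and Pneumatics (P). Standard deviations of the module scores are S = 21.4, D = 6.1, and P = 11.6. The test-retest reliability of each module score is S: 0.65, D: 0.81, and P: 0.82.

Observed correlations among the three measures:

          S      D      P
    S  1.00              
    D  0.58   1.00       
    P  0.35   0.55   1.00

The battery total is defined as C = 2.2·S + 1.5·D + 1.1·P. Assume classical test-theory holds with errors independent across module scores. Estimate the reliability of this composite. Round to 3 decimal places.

0.766

Var(C) = 2.2²·21.4² + 1.5²·6.1² + 1.1²·11.6² + 2·[3.3·21.4·6.1·0.58 + 2.42·21.4·11.6·0.35 + 1.65·6.1·11.6·0.55] = 2463.07 + 1048.66 = 3511.72.
Because errors are independent across components, Cov(Tᵢ,Tⱼ) = Cov(Xᵢ,Xⱼ); the off-diagonal part of the true-score variance is the same as above.
True-score variance = [2.2²·21.4²·0.65 + 1.5²·6.1²·0.81 + 1.1²·11.6²·0.82] + 1048.66 = 1642.07 + 1048.66 = 2690.72.
Reliability = 2690.72 / 3511.72 = 0.766.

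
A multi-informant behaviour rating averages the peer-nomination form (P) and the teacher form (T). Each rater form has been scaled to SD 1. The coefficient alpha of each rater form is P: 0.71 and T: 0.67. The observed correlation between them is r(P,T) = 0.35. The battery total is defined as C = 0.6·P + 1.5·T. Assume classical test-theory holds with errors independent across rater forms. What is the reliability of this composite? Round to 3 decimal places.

Var(C) = 0.6² + 1.5² + 2·[0.9·0.35] = 2.61 + 0.63 = 3.24.
Because errors are independent across components, Cov(Tᵢ,Tⱼ) = Cov(Xᵢ,Xⱼ); the off-diagonal part of the true-score variance is the same as above.
True-score variance = [0.6²·0.71 + 1.5²·0.67] + 0.63 = 1.7631 + 0.63 = 2.3931.
Reliability = 2.3931 / 3.24 = 0.739.

0.739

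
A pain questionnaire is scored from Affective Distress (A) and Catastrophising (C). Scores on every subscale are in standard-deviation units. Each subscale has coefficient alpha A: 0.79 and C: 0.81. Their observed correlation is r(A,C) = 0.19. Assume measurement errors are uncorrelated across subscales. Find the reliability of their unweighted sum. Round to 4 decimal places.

0.8319

Var(A+C) = 2 + 2·[0.19] = 2 + 0.38 = 2.38.
Under uncorrelated errors the observed covariances equal the true-score covariances, so only the own-variance terms attenuate.
True-score variance = [0.79 + 0.81] + 0.38 = 1.6 + 0.38 = 1.98.
Reliability = 1.98 / 2.38 = 0.8319.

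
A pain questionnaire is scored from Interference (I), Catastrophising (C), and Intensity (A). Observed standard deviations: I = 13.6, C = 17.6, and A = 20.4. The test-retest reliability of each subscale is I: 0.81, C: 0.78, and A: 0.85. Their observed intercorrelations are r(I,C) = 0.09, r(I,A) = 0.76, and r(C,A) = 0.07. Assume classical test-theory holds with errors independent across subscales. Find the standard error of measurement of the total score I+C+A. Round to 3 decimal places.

Var(total) = 910.88 + 515.059 = 1425.94.
True-score variance = 745.166 + 515.059 = 1260.23, so reliability = 0.8838.
Error variance = 1425.94 − 1260.23 = 165.714; SEM = √165.714 = 12.873.

12.873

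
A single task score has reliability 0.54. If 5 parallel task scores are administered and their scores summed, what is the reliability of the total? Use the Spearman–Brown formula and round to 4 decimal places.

0.8544

ρ_k = kρ / (1 + (k−1)ρ) = 5·0.54 / (1 + 4·0.54) = 2.700 / 3.160 = 0.8544.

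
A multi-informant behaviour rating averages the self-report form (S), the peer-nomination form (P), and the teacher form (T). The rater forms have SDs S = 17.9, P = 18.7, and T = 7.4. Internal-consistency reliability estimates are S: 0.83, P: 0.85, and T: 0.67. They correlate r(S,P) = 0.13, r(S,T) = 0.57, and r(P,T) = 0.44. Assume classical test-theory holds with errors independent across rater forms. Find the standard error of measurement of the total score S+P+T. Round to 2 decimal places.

Var(total) = 724.86 + 359.809 = 1084.67.
True-score variance = 599.866 + 359.809 = 959.675, so reliability = 0.8848.
Error variance = 1084.67 − 959.675 = 124.994; SEM = √124.994 = 11.18.

11.18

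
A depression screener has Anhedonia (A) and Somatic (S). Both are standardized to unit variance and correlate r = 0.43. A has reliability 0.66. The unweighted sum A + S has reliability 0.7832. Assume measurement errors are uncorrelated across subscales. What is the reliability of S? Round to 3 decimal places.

0.720

Var(A+S) = 2 + 2·0.43 = 2.860.
True-score variance = ρ_A + ρ_S + 2·0.43, so 0.7832 = (0.66 + ρ_S + 0.86) / 2.860.
ρ_S = 0.7832·2.860 − 0.66 − 0.86 = 0.720.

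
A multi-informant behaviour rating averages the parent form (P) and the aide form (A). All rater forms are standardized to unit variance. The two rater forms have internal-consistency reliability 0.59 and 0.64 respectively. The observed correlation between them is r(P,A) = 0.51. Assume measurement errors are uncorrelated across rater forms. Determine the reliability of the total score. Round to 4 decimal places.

Var(P+A) = 2 + 2·[0.51] = 2 + 1.02 = 3.02.
With uncorrelated errors the cross-covariances are all true-score covariance, so they carry over unchanged; only the diagonal terms shrink to ρᵢσᵢ².
True-score variance = [0.59 + 0.64] + 1.02 = 1.23 + 1.02 = 2.25.
Reliability = 2.25 / 3.02 = 0.7450.

0.7450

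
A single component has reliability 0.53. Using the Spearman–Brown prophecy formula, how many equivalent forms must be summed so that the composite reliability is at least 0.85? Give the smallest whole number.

6

k ≥ ρ*(1−ρ₁)/(ρ₁(1−ρ*)) = 0.85·0.47 / (0.53·0.15) = 5.025.
Smallest integer k = 6.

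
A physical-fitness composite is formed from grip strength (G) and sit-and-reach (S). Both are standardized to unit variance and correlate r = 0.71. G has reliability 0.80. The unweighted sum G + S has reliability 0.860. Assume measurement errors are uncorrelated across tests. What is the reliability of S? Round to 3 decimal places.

Var(G+S) = 2 + 2·0.71 = 3.420.
True-score variance = ρ_G + ρ_S + 2·0.71, so 0.860 = (0.80 + ρ_S + 1.42) / 3.420.
ρ_S = 0.860·3.420 − 0.80 − 1.42 = 0.721.

0.721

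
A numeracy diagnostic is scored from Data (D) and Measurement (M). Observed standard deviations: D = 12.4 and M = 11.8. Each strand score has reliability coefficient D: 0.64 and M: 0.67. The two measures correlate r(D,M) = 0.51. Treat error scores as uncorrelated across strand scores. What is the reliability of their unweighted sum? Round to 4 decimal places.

Var(D+M) = 12.4² + 11.8² + 2·[12.4·11.8·0.51] = 293 + 149.246 = 442.246.
With uncorrelated errors the cross-covariances are all true-score covariance, so they carry over unchanged; only the diagonal terms shrink to ρᵢσᵢ².
True-score variance = [12.4²·0.64 + 11.8²·0.67] + 149.246 = 191.697 + 149.246 = 340.944.
Reliability = 340.944 / 442.246 = 0.7709.

0.7709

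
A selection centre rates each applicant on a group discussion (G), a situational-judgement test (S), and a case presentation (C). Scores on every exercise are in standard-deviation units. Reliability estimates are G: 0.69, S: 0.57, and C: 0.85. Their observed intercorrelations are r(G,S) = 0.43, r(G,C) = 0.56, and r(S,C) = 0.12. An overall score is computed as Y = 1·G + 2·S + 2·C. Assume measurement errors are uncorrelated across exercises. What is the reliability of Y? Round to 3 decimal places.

Var(Y) = 1 + 2² + 2² + 2·[2·0.43 + 2·0.56 + 4·0.12] = 9 + 4.92 = 13.92.
With uncorrelated errors the cross-covariances are all true-score covariance, so they carry over unchanged; only the diagonal terms shrink to ρᵢσᵢ².
True-score variance = [0.69 + 2²·0.57 + 2²·0.85] + 4.92 = 6.37 + 4.92 = 11.29.
Reliability = 11.29 / 13.92 = 0.811.

0.811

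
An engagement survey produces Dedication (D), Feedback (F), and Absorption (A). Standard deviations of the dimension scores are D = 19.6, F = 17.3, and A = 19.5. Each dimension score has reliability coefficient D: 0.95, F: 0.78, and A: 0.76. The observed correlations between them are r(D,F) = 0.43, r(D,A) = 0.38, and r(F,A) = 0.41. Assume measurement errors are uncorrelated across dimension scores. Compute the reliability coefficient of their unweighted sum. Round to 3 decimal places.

0.908

Var(D+F+A) = 19.6² + 17.3² + 19.5² + 2·[19.6·17.3·0.43 + 19.6·19.5·0.38 + 17.3·19.5·0.41] = 1063.7 + 858.708 = 1922.41.
With uncorrelated errors the cross-covariances are all true-score covariance, so they carry over unchanged; only the diagonal terms shrink to ρᵢσᵢ².
True-score variance = [19.6²·0.95 + 17.3²·0.78 + 19.5²·0.76] + 858.708 = 887.388 + 858.708 = 1746.1.
Reliability = 1746.1 / 1922.41 = 0.908.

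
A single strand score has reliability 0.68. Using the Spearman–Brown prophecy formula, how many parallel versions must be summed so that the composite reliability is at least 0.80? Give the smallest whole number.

2

k ≥ ρ*(1−ρ₁)/(ρ₁(1−ρ*)) = 0.80·0.32 / (0.68·0.20) = 1.882.
Smallest integer k = 2.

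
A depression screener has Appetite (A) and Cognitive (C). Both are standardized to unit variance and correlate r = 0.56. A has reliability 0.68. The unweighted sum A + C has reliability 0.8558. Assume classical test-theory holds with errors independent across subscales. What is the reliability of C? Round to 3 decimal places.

Var(A+C) = 2 + 2·0.56 = 3.120.
True-score variance = ρ_A + ρ_C + 2·0.56, so 0.8558 = (0.68 + ρ_C + 1.12) / 3.120.
ρ_C = 0.8558·3.120 − 0.68 − 1.12 = 0.870.

0.870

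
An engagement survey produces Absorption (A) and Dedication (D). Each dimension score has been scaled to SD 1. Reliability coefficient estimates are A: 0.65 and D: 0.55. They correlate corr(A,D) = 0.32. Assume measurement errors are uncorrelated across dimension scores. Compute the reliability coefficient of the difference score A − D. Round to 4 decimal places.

0.4118

Var(A−D) = 1 + 1 − 2·0.32 = 2 − 0.64 = 1.36.
With uncorrelated errors the cross-covariances are all true-score covariance, so they carry over unchanged; only the diagonal terms shrink to ρᵢσᵢ².
True-score variance = [0.65 + 0.55] − 0.64 = 1.2 − 0.64 = 0.56.
Reliability = 0.56 / 1.36 = 0.4118.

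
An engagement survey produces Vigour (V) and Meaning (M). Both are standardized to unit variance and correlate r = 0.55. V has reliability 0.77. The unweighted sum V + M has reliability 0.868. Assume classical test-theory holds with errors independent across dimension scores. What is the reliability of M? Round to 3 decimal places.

Var(V+M) = 2 + 2·0.55 = 3.100.
True-score variance = ρ_V + ρ_M + 2·0.55, so 0.868 = (0.77 + ρ_M + 1.10) / 3.100.
ρ_M = 0.868·3.100 − 0.77 − 1.10 = 0.821.

0.821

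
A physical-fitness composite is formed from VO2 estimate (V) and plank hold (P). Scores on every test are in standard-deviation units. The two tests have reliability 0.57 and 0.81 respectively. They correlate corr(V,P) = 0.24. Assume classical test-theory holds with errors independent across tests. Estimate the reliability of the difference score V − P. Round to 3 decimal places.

0.592

Var(V−P) = 1 + 1 − 2·0.24 = 2 − 0.48 = 1.52.
Under uncorrelated errors the observed covariances equal the true-score covariances, so only the own-variance terms attenuate.
True-score variance = [0.57 + 0.81] − 0.48 = 1.38 − 0.48 = 0.9.
Reliability = 0.9 / 1.52 = 0.592.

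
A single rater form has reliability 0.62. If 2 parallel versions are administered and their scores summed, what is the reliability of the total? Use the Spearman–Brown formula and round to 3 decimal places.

ρ_k = kρ / (1 + (k−1)ρ) = 2·0.62 / (1 + 1·0.62) = 1.240 / 1.620 = 0.765.

0.765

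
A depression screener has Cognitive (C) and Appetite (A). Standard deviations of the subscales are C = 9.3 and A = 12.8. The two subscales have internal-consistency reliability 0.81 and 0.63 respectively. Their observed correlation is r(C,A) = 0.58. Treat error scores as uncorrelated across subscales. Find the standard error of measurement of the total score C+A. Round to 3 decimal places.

Var(total) = 250.33 + 138.086 = 388.416.
True-score variance = 173.276 + 138.086 = 311.363, so reliability = 0.8016.
Error variance = 388.416 − 311.363 = 77.0539; SEM = √77.0539 = 8.778.

8.778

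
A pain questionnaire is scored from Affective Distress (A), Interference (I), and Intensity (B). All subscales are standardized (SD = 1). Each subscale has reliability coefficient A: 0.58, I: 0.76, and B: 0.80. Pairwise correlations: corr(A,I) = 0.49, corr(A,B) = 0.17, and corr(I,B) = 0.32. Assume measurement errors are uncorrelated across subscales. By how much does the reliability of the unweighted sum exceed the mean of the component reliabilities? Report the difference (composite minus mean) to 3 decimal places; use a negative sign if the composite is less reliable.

0.113

Var(sum) = 3 + 1.96 = 4.96; true-score variance = 2.14 + 1.96 = 4.1; composite reliability = 0.8266.
Mean component reliability = 0.7133.
Difference = 0.8266 − 0.7133 = 0.113.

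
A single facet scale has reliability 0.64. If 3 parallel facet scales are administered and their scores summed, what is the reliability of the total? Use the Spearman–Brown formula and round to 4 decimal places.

ρ_k = kρ / (1 + (k−1)ρ) = 3·0.64 / (1 + 2·0.64) = 1.920 / 2.280 = 0.8421.

0.8421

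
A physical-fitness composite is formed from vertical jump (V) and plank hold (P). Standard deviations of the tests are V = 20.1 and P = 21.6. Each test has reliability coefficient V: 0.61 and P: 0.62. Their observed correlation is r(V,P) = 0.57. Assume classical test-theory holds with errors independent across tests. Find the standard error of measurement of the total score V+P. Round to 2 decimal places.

Var(total) = 870.57 + 494.942 = 1365.51.
True-score variance = 535.713 + 494.942 = 1030.66, so reliability = 0.7548.
Error variance = 1365.51 − 1030.66 = 334.857; SEM = √334.857 = 18.30.

18.30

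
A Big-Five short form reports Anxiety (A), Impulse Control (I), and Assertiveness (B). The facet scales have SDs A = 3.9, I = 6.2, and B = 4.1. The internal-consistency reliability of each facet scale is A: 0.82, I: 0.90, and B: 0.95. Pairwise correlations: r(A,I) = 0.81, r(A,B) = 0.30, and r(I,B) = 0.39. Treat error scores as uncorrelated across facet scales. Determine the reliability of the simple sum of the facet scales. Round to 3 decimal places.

0.947

Var(A+I+B) = 3.9² + 6.2² + 4.1² + 2·[3.9·6.2·0.81 + 3.9·4.1·0.30 + 6.2·4.1·0.39] = 70.46 + 68.5932 = 139.053.
With uncorrelated errors the cross-covariances are all true-score covariance, so they carry over unchanged; only the diagonal terms shrink to ρᵢσᵢ².
True-score variance = [3.9²·0.82 + 6.2²·0.90 + 4.1²·0.95] + 68.5932 = 63.0377 + 68.5932 = 131.631.
Reliability = 131.631 / 139.053 = 0.947.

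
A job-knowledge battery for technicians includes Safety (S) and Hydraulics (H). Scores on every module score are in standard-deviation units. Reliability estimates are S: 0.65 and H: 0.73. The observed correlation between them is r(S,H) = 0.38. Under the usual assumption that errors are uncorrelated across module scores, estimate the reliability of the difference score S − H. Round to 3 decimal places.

0.500

Var(S−H) = 1 + 1 − 2·0.38 = 2 − 0.76 = 1.24.
Because errors are independent across components, Cov(Tᵢ,Tⱼ) = Cov(Xᵢ,Xⱼ); the off-diagonal part of the true-score variance is the same as above.
True-score variance = [0.65 + 0.73] − 0.76 = 1.38 − 0.76 = 0.62.
Reliability = 0.62 / 1.24 = 0.500.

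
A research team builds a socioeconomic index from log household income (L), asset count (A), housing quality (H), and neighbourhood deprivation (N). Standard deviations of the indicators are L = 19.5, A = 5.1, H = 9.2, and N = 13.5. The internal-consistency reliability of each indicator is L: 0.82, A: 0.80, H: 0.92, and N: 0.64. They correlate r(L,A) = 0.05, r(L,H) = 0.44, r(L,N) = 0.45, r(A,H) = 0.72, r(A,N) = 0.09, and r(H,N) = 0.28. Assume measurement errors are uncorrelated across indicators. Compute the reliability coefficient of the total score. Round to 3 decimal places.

0.881

Var(L+A+H+N) = 19.5² + 5.1² + 9.2² + 13.5² + 2·[19.5·5.1·0.05 + 19.5·9.2·0.44 + 19.5·13.5·0.45 + 5.1·9.2·0.72 + 5.1·13.5·0.09 + 9.2·13.5·0.28] = 673.15 + 554.252 = 1227.4.
Because errors are independent across components, Cov(Tᵢ,Tⱼ) = Cov(Xᵢ,Xⱼ); the off-diagonal part of the true-score variance is the same as above.
True-score variance = [19.5²·0.82 + 5.1²·0.80 + 9.2²·0.92 + 13.5²·0.64] + 554.252 = 527.122 + 554.252 = 1081.37.
Reliability = 1081.37 / 1227.4 = 0.881.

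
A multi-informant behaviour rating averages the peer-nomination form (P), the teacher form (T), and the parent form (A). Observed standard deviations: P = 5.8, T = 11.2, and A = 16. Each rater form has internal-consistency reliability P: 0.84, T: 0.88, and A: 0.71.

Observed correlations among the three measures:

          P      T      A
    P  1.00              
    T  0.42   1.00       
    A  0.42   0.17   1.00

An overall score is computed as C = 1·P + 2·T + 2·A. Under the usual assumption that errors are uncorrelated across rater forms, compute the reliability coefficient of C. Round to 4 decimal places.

0.8247

Var(C) = 5.8² + 2²·11.2² + 2²·16² + 2·[2·5.8·11.2·0.42 + 2·5.8·16·0.42 + 4·11.2·16·0.17] = 1559.4 + 508.749 = 2068.15.
With uncorrelated errors the cross-covariances are all true-score covariance, so they carry over unchanged; only the diagonal terms shrink to ρᵢσᵢ².
True-score variance = [5.8²·0.84 + 2²·11.2²·0.88 + 2²·16²·0.71] + 508.749 = 1196.85 + 508.749 = 1705.6.
Reliability = 1705.6 / 2068.15 = 0.8247.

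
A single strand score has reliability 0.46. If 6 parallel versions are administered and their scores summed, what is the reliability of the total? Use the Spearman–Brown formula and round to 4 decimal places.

ρ_k = kρ / (1 + (k−1)ρ) = 6·0.46 / (1 + 5·0.46) = 2.760 / 3.300 = 0.8364.

0.8364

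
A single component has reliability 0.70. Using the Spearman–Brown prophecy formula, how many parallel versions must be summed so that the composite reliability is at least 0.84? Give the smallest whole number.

k ≥ ρ*(1−ρ₁)/(ρ₁(1−ρ*)) = 0.84·0.30 / (0.70·0.16) = 2.250.
Smallest integer k = 3.

3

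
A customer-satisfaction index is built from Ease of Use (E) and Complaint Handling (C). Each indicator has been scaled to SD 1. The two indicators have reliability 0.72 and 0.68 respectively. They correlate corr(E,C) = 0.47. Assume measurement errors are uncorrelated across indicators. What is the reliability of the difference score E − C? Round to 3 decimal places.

Var(E−C) = 1 + 1 − 2·0.47 = 2 − 0.94 = 1.06.
Because errors are independent across components, Cov(Tᵢ,Tⱼ) = Cov(Xᵢ,Xⱼ); the off-diagonal part of the true-score variance is the same as above.
True-score variance = [0.72 + 0.68] − 0.94 = 1.4 − 0.94 = 0.46.
Reliability = 0.46 / 1.06 = 0.434.

0.434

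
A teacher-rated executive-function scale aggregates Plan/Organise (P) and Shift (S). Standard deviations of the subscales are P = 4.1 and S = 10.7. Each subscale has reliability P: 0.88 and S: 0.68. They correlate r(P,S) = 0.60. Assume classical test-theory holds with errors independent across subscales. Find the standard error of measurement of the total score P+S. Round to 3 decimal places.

6.217

Var(total) = 131.3 + 52.644 = 183.944.
True-score variance = 92.646 + 52.644 = 145.29, so reliability = 0.7899.
Error variance = 183.944 − 145.29 = 38.654; SEM = √38.654 = 6.217.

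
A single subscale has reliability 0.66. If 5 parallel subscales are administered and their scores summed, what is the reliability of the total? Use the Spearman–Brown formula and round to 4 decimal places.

ρ_k = kρ / (1 + (k−1)ρ) = 5·0.66 / (1 + 4·0.66) = 3.300 / 3.640 = 0.9066.

0.9066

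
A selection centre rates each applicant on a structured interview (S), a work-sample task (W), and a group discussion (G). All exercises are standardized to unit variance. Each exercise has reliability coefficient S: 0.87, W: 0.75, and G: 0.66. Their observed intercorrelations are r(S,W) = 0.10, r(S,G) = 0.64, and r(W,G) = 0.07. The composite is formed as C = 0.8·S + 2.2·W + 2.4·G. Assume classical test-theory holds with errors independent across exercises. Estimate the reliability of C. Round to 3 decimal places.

0.780

Var(C) = 0.8² + 2.2² + 2.4² + 2·[1.76·0.10 + 1.92·0.64 + 5.28·0.07] = 11.24 + 3.5488 = 14.7888.
With uncorrelated errors the cross-covariances are all true-score covariance, so they carry over unchanged; only the diagonal terms shrink to ρᵢσᵢ².
True-score variance = [0.8²·0.87 + 2.2²·0.75 + 2.4²·0.66] + 3.5488 = 7.9884 + 3.5488 = 11.5372.
Reliability = 11.5372 / 14.7888 = 0.780.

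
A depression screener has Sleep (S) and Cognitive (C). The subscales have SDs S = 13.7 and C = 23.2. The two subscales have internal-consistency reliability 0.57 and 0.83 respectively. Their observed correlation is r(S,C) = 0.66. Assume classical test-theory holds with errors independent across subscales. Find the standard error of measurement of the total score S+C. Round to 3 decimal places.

Var(total) = 725.93 + 419.549 = 1145.48.
True-score variance = 553.722 + 419.549 = 973.271, so reliability = 0.8497.
Error variance = 1145.48 − 973.271 = 172.207; SEM = √172.207 = 13.123.

13.123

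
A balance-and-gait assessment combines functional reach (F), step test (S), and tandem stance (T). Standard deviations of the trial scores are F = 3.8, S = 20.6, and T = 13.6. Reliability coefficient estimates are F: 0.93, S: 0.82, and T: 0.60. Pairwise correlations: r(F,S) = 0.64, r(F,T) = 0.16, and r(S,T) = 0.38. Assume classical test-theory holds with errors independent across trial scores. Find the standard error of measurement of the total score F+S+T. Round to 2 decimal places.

12.30

Var(total) = 623.76 + 329.658 = 953.418.
True-score variance = 472.38 + 329.658 = 802.038, so reliability = 0.8412.
Error variance = 953.418 − 802.038 = 151.38; SEM = √151.38 = 12.30.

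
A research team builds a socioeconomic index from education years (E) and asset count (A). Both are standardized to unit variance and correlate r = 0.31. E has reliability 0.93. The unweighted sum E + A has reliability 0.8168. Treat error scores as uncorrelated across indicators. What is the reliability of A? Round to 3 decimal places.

0.590

Var(E+A) = 2 + 2·0.31 = 2.620.
True-score variance = ρ_E + ρ_A + 2·0.31, so 0.8168 = (0.93 + ρ_A + 0.62) / 2.620.
ρ_A = 0.8168·2.620 − 0.93 − 0.62 = 0.590.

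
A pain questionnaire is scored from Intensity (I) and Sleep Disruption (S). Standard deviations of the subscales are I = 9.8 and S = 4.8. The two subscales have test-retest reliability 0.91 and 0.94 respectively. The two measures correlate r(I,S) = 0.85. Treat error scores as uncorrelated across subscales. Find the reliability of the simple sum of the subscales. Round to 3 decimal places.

Var(I+S) = 9.8² + 4.8² + 2·[9.8·4.8·0.85] = 119.08 + 79.968 = 199.048.
With uncorrelated errors the cross-covariances are all true-score covariance, so they carry over unchanged; only the diagonal terms shrink to ρᵢσᵢ².
True-score variance = [9.8²·0.91 + 4.8²·0.94] + 79.968 = 109.054 + 79.968 = 189.022.
Reliability = 189.022 / 199.048 = 0.950.

0.950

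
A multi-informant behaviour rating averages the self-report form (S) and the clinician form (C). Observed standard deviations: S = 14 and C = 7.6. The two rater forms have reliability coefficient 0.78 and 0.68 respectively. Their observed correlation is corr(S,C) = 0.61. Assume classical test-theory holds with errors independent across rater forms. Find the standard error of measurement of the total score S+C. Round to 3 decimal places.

Var(total) = 253.76 + 129.808 = 383.568.
True-score variance = 192.157 + 129.808 = 321.965, so reliability = 0.8394.
Error variance = 383.568 − 321.965 = 61.6032; SEM = √61.6032 = 7.849.

7.849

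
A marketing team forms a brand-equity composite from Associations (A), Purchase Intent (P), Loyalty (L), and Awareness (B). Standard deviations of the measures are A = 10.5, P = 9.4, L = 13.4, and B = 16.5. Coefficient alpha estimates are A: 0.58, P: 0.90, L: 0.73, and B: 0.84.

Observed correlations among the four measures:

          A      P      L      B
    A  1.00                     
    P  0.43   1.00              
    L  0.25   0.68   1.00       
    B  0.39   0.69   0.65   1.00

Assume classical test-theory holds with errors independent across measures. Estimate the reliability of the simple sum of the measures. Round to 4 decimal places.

Var(A+P+L+B) = 10.5² + 9.4² + 13.4² + 16.5² + 2·[10.5·9.4·0.43 + 10.5·13.4·0.25 + 10.5·16.5·0.39 + 9.4·13.4·0.68 + 9.4·16.5·0.69 + 13.4·16.5·0.65] = 650.42 + 963.141 = 1613.56.
Under uncorrelated errors the observed covariances equal the true-score covariances, so only the own-variance terms attenuate.
True-score variance = [10.5²·0.58 + 9.4²·0.90 + 13.4²·0.73 + 16.5²·0.84] + 963.141 = 503.238 + 963.141 = 1466.38.
Reliability = 1466.38 / 1613.56 = 0.9088.

0.9088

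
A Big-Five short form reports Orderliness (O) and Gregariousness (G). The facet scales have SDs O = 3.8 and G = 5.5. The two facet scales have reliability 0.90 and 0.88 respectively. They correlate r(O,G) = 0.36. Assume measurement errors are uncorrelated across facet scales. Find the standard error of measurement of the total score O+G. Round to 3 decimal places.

Var(total) = 44.69 + 15.048 = 59.738.
True-score variance = 39.616 + 15.048 = 54.664, so reliability = 0.9151.
Error variance = 59.738 − 54.664 = 5.074; SEM = √5.074 = 2.253.

2.253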